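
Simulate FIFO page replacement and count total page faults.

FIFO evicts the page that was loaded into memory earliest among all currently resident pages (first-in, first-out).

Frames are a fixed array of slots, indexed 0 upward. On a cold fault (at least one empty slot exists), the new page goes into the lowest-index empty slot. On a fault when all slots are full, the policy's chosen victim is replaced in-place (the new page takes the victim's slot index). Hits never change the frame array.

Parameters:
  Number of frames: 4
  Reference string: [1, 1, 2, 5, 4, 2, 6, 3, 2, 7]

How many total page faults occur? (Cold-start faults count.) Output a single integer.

Answer: 8

Derivation:
Step 0: ref 1 → FAULT, frames=[1,-,-,-]
Step 1: ref 1 → HIT, frames=[1,-,-,-]
Step 2: ref 2 → FAULT, frames=[1,2,-,-]
Step 3: ref 5 → FAULT, frames=[1,2,5,-]
Step 4: ref 4 → FAULT, frames=[1,2,5,4]
Step 5: ref 2 → HIT, frames=[1,2,5,4]
Step 6: ref 6 → FAULT (evict 1), frames=[6,2,5,4]
Step 7: ref 3 → FAULT (evict 2), frames=[6,3,5,4]
Step 8: ref 2 → FAULT (evict 5), frames=[6,3,2,4]
Step 9: ref 7 → FAULT (evict 4), frames=[6,3,2,7]
Total faults: 8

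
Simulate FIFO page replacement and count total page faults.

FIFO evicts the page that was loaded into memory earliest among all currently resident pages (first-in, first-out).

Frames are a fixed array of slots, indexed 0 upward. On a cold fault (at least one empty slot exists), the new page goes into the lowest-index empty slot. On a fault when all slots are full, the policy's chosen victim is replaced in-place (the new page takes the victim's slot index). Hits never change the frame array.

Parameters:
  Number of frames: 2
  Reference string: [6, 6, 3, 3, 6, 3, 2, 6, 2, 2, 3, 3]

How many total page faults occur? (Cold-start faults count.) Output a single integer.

Step 0: ref 6 → FAULT, frames=[6,-]
Step 1: ref 6 → HIT, frames=[6,-]
Step 2: ref 3 → FAULT, frames=[6,3]
Step 3: ref 3 → HIT, frames=[6,3]
Step 4: ref 6 → HIT, frames=[6,3]
Step 5: ref 3 → HIT, frames=[6,3]
Step 6: ref 2 → FAULT (evict 6), frames=[2,3]
Step 7: ref 6 → FAULT (evict 3), frames=[2,6]
Step 8: ref 2 → HIT, frames=[2,6]
Step 9: ref 2 → HIT, frames=[2,6]
Step 10: ref 3 → FAULT (evict 2), frames=[3,6]
Step 11: ref 3 → HIT, frames=[3,6]
Total faults: 5

Answer: 5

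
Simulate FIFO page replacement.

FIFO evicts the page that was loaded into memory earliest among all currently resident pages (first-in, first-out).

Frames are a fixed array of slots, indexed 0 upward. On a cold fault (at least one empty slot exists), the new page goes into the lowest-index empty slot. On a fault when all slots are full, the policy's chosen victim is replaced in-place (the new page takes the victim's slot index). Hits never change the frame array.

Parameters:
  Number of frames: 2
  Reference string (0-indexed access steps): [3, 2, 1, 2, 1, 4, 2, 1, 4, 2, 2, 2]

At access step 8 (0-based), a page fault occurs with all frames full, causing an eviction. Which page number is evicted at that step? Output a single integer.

Answer: 2

Derivation:
Step 0: ref 3 -> FAULT, frames=[3,-]
Step 1: ref 2 -> FAULT, frames=[3,2]
Step 2: ref 1 -> FAULT, evict 3, frames=[1,2]
Step 3: ref 2 -> HIT, frames=[1,2]
Step 4: ref 1 -> HIT, frames=[1,2]
Step 5: ref 4 -> FAULT, evict 2, frames=[1,4]
Step 6: ref 2 -> FAULT, evict 1, frames=[2,4]
Step 7: ref 1 -> FAULT, evict 4, frames=[2,1]
Step 8: ref 4 -> FAULT, evict 2, frames=[4,1]
At step 8: evicted page 2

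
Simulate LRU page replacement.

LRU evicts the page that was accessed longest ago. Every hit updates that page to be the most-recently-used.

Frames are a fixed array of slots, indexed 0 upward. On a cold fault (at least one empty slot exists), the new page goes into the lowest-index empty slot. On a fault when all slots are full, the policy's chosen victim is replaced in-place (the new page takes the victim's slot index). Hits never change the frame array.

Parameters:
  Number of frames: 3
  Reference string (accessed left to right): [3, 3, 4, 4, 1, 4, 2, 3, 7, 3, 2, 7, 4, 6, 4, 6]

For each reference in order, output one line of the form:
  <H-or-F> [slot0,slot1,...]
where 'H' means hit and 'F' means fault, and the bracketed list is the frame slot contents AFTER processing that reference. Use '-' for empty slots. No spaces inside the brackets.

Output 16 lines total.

F [3,-,-]
H [3,-,-]
F [3,4,-]
H [3,4,-]
F [3,4,1]
H [3,4,1]
F [2,4,1]
F [2,4,3]
F [2,7,3]
H [2,7,3]
H [2,7,3]
H [2,7,3]
F [2,7,4]
F [6,7,4]
H [6,7,4]
H [6,7,4]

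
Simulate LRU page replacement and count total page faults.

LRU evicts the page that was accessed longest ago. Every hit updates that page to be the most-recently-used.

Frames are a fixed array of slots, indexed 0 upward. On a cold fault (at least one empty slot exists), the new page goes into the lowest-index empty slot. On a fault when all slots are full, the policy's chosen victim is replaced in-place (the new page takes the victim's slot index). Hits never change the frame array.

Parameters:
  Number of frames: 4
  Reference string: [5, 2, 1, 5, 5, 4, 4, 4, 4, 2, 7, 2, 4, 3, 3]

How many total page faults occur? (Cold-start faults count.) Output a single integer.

Answer: 6

Derivation:
Step 0: ref 5 → FAULT, frames=[5,-,-,-]
Step 1: ref 2 → FAULT, frames=[5,2,-,-]
Step 2: ref 1 → FAULT, frames=[5,2,1,-]
Step 3: ref 5 → HIT, frames=[5,2,1,-]
Step 4: ref 5 → HIT, frames=[5,2,1,-]
Step 5: ref 4 → FAULT, frames=[5,2,1,4]
Step 6: ref 4 → HIT, frames=[5,2,1,4]
Step 7: ref 4 → HIT, frames=[5,2,1,4]
Step 8: ref 4 → HIT, frames=[5,2,1,4]
Step 9: ref 2 → HIT, frames=[5,2,1,4]
Step 10: ref 7 → FAULT (evict 1), frames=[5,2,7,4]
Step 11: ref 2 → HIT, frames=[5,2,7,4]
Step 12: ref 4 → HIT, frames=[5,2,7,4]
Step 13: ref 3 → FAULT (evict 5), frames=[3,2,7,4]
Step 14: ref 3 → HIT, frames=[3,2,7,4]
Total faults: 6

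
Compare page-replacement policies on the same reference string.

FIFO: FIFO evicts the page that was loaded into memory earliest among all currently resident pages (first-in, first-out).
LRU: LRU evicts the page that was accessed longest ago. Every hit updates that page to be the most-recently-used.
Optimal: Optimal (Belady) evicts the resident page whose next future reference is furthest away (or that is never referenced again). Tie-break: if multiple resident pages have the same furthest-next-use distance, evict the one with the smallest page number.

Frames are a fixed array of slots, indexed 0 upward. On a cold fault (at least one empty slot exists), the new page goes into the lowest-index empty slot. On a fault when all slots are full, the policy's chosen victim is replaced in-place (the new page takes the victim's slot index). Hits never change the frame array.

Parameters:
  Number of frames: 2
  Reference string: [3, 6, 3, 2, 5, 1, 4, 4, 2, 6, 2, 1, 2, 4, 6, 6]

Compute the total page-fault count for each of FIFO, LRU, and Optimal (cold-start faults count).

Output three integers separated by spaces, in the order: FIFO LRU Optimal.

--- FIFO ---
  step 0: ref 3 -> FAULT, frames=[3,-] (faults so far: 1)
  step 1: ref 6 -> FAULT, frames=[3,6] (faults so far: 2)
  step 2: ref 3 -> HIT, frames=[3,6] (faults so far: 2)
  step 3: ref 2 -> FAULT, evict 3, frames=[2,6] (faults so far: 3)
  step 4: ref 5 -> FAULT, evict 6, frames=[2,5] (faults so far: 4)
  step 5: ref 1 -> FAULT, evict 2, frames=[1,5] (faults so far: 5)
  step 6: ref 4 -> FAULT, evict 5, frames=[1,4] (faults so far: 6)
  step 7: ref 4 -> HIT, frames=[1,4] (faults so far: 6)
  step 8: ref 2 -> FAULT, evict 1, frames=[2,4] (faults so far: 7)
  step 9: ref 6 -> FAULT, evict 4, frames=[2,6] (faults so far: 8)
  step 10: ref 2 -> HIT, frames=[2,6] (faults so far: 8)
  step 11: ref 1 -> FAULT, evict 2, frames=[1,6] (faults so far: 9)
  step 12: ref 2 -> FAULT, evict 6, frames=[1,2] (faults so far: 10)
  step 13: ref 4 -> FAULT, evict 1, frames=[4,2] (faults so far: 11)
  step 14: ref 6 -> FAULT, evict 2, frames=[4,6] (faults so far: 12)
  step 15: ref 6 -> HIT, frames=[4,6] (faults so far: 12)
  FIFO total faults: 12
--- LRU ---
  step 0: ref 3 -> FAULT, frames=[3,-] (faults so far: 1)
  step 1: ref 6 -> FAULT, frames=[3,6] (faults so far: 2)
  step 2: ref 3 -> HIT, frames=[3,6] (faults so far: 2)
  step 3: ref 2 -> FAULT, evict 6, frames=[3,2] (faults so far: 3)
  step 4: ref 5 -> FAULT, evict 3, frames=[5,2] (faults so far: 4)
  step 5: ref 1 -> FAULT, evict 2, frames=[5,1] (faults so far: 5)
  step 6: ref 4 -> FAULT, evict 5, frames=[4,1] (faults so far: 6)
  step 7: ref 4 -> HIT, frames=[4,1] (faults so far: 6)
  step 8: ref 2 -> FAULT, evict 1, frames=[4,2] (faults so far: 7)
  step 9: ref 6 -> FAULT, evict 4, frames=[6,2] (faults so far: 8)
  step 10: ref 2 -> HIT, frames=[6,2] (faults so far: 8)
  step 11: ref 1 -> FAULT, evict 6, frames=[1,2] (faults so far: 9)
  step 12: ref 2 -> HIT, frames=[1,2] (faults so far: 9)
  step 13: ref 4 -> FAULT, evict 1, frames=[4,2] (faults so far: 10)
  step 14: ref 6 -> FAULT, evict 2, frames=[4,6] (faults so far: 11)
  step 15: ref 6 -> HIT, frames=[4,6] (faults so far: 11)
  LRU total faults: 11
--- Optimal ---
  step 0: ref 3 -> FAULT, frames=[3,-] (faults so far: 1)
  step 1: ref 6 -> FAULT, frames=[3,6] (faults so far: 2)
  step 2: ref 3 -> HIT, frames=[3,6] (faults so far: 2)
  step 3: ref 2 -> FAULT, evict 3, frames=[2,6] (faults so far: 3)
  step 4: ref 5 -> FAULT, evict 6, frames=[2,5] (faults so far: 4)
  step 5: ref 1 -> FAULT, evict 5, frames=[2,1] (faults so far: 5)
  step 6: ref 4 -> FAULT, evict 1, frames=[2,4] (faults so far: 6)
  step 7: ref 4 -> HIT, frames=[2,4] (faults so far: 6)
  step 8: ref 2 -> HIT, frames=[2,4] (faults so far: 6)
  step 9: ref 6 -> FAULT, evict 4, frames=[2,6] (faults so far: 7)
  step 10: ref 2 -> HIT, frames=[2,6] (faults so far: 7)
  step 11: ref 1 -> FAULT, evict 6, frames=[2,1] (faults so far: 8)
  step 12: ref 2 -> HIT, frames=[2,1] (faults so far: 8)
  step 13: ref 4 -> FAULT, evict 1, frames=[2,4] (faults so far: 9)
  step 14: ref 6 -> FAULT, evict 2, frames=[6,4] (faults so far: 10)
  step 15: ref 6 -> HIT, frames=[6,4] (faults so far: 10)
  Optimal total faults: 10

Answer: 12 11 10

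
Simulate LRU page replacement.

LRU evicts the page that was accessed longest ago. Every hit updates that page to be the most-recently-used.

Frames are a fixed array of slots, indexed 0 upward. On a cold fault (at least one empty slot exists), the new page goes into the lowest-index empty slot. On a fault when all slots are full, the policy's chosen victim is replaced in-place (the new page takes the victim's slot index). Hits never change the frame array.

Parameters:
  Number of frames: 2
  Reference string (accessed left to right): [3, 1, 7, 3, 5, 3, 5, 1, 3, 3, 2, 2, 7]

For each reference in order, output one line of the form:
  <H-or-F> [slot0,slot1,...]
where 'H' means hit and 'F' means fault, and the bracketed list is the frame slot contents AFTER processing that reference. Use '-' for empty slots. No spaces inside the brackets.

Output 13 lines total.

F [3,-]
F [3,1]
F [7,1]
F [7,3]
F [5,3]
H [5,3]
H [5,3]
F [5,1]
F [3,1]
H [3,1]
F [3,2]
H [3,2]
F [7,2]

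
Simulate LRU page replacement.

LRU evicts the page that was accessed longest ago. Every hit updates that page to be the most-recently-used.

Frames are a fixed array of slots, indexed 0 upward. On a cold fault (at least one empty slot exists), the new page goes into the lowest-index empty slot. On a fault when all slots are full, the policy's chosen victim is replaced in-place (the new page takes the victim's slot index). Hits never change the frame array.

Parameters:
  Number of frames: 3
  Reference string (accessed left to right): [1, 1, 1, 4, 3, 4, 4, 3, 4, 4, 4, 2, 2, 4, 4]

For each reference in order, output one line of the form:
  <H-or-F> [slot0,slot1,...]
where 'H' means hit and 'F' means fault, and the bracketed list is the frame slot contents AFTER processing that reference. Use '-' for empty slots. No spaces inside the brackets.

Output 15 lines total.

F [1,-,-]
H [1,-,-]
H [1,-,-]
F [1,4,-]
F [1,4,3]
H [1,4,3]
H [1,4,3]
H [1,4,3]
H [1,4,3]
H [1,4,3]
H [1,4,3]
F [2,4,3]
H [2,4,3]
H [2,4,3]
H [2,4,3]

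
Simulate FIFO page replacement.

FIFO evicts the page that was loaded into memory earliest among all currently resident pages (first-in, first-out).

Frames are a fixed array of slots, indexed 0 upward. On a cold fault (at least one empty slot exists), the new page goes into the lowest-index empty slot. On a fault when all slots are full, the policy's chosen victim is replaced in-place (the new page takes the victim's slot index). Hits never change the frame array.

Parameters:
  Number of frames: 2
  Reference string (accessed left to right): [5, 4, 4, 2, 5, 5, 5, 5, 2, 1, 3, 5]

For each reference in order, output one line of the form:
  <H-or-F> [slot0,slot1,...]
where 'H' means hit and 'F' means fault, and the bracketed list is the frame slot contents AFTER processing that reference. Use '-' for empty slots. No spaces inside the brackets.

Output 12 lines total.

F [5,-]
F [5,4]
H [5,4]
F [2,4]
F [2,5]
H [2,5]
H [2,5]
H [2,5]
H [2,5]
F [1,5]
F [1,3]
F [5,3]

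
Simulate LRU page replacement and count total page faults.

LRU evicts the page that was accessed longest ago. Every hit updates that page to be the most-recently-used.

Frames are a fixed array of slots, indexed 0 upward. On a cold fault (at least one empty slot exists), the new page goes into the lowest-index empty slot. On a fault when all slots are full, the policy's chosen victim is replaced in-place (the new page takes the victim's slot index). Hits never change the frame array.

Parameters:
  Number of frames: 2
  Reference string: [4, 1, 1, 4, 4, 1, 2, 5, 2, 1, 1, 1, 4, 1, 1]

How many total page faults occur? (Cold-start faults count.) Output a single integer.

Answer: 6

Derivation:
Step 0: ref 4 → FAULT, frames=[4,-]
Step 1: ref 1 → FAULT, frames=[4,1]
Step 2: ref 1 → HIT, frames=[4,1]
Step 3: ref 4 → HIT, frames=[4,1]
Step 4: ref 4 → HIT, frames=[4,1]
Step 5: ref 1 → HIT, frames=[4,1]
Step 6: ref 2 → FAULT (evict 4), frames=[2,1]
Step 7: ref 5 → FAULT (evict 1), frames=[2,5]
Step 8: ref 2 → HIT, frames=[2,5]
Step 9: ref 1 → FAULT (evict 5), frames=[2,1]
Step 10: ref 1 → HIT, frames=[2,1]
Step 11: ref 1 → HIT, frames=[2,1]
Step 12: ref 4 → FAULT (evict 2), frames=[4,1]
Step 13: ref 1 → HIT, frames=[4,1]
Step 14: ref 1 → HIT, frames=[4,1]
Total faults: 6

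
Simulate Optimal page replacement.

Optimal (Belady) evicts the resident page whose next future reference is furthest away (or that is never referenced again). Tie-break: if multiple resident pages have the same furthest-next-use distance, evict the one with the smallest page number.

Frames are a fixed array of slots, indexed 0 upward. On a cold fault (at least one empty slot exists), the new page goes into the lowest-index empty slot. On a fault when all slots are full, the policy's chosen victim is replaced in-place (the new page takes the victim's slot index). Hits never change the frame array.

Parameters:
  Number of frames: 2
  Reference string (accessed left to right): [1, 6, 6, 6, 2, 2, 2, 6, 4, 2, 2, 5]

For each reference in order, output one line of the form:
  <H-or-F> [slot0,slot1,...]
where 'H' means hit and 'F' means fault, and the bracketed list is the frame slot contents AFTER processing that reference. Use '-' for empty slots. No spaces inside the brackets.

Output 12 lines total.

F [1,-]
F [1,6]
H [1,6]
H [1,6]
F [2,6]
H [2,6]
H [2,6]
H [2,6]
F [2,4]
H [2,4]
H [2,4]
F [5,4]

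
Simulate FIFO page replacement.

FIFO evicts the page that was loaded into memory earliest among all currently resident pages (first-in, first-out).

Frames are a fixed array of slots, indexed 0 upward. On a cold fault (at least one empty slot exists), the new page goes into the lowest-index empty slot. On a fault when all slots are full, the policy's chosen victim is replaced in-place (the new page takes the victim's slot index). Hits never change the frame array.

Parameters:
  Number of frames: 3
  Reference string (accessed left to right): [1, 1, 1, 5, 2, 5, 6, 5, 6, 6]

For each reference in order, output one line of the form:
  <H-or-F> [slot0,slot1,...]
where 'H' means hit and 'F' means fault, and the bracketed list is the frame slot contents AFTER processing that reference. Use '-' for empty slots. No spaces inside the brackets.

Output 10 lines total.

F [1,-,-]
H [1,-,-]
H [1,-,-]
F [1,5,-]
F [1,5,2]
H [1,5,2]
F [6,5,2]
H [6,5,2]
H [6,5,2]
H [6,5,2]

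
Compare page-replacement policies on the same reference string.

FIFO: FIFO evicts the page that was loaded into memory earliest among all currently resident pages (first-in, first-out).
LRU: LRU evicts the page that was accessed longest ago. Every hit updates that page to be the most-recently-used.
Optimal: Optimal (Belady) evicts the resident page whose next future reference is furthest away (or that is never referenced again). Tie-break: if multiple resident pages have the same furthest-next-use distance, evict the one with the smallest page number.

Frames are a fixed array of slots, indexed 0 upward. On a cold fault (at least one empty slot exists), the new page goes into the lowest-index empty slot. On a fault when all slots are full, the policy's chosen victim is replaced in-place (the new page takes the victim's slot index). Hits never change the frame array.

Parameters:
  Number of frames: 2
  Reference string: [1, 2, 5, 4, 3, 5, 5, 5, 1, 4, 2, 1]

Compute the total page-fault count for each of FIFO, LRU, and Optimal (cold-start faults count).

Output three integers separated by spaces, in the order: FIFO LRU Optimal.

Answer: 10 10 8

Derivation:
--- FIFO ---
  step 0: ref 1 -> FAULT, frames=[1,-] (faults so far: 1)
  step 1: ref 2 -> FAULT, frames=[1,2] (faults so far: 2)
  step 2: ref 5 -> FAULT, evict 1, frames=[5,2] (faults so far: 3)
  step 3: ref 4 -> FAULT, evict 2, frames=[5,4] (faults so far: 4)
  step 4: ref 3 -> FAULT, evict 5, frames=[3,4] (faults so far: 5)
  step 5: ref 5 -> FAULT, evict 4, frames=[3,5] (faults so far: 6)
  step 6: ref 5 -> HIT, frames=[3,5] (faults so far: 6)
  step 7: ref 5 -> HIT, frames=[3,5] (faults so far: 6)
  step 8: ref 1 -> FAULT, evict 3, frames=[1,5] (faults so far: 7)
  step 9: ref 4 -> FAULT, evict 5, frames=[1,4] (faults so far: 8)
  step 10: ref 2 -> FAULT, evict 1, frames=[2,4] (faults so far: 9)
  step 11: ref 1 -> FAULT, evict 4, frames=[2,1] (faults so far: 10)
  FIFO total faults: 10
--- LRU ---
  step 0: ref 1 -> FAULT, frames=[1,-] (faults so far: 1)
  step 1: ref 2 -> FAULT, frames=[1,2] (faults so far: 2)
  step 2: ref 5 -> FAULT, evict 1, frames=[5,2] (faults so far: 3)
  step 3: ref 4 -> FAULT, evict 2, frames=[5,4] (faults so far: 4)
  step 4: ref 3 -> FAULT, evict 5, frames=[3,4] (faults so far: 5)
  step 5: ref 5 -> FAULT, evict 4, frames=[3,5] (faults so far: 6)
  step 6: ref 5 -> HIT, frames=[3,5] (faults so far: 6)
  step 7: ref 5 -> HIT, frames=[3,5] (faults so far: 6)
  step 8: ref 1 -> FAULT, evict 3, frames=[1,5] (faults so far: 7)
  step 9: ref 4 -> FAULT, evict 5, frames=[1,4] (faults so far: 8)
  step 10: ref 2 -> FAULT, evict 1, frames=[2,4] (faults so far: 9)
  step 11: ref 1 -> FAULT, evict 4, frames=[2,1] (faults so far: 10)
  LRU total faults: 10
--- Optimal ---
  step 0: ref 1 -> FAULT, frames=[1,-] (faults so far: 1)
  step 1: ref 2 -> FAULT, frames=[1,2] (faults so far: 2)
  step 2: ref 5 -> FAULT, evict 2, frames=[1,5] (faults so far: 3)
  step 3: ref 4 -> FAULT, evict 1, frames=[4,5] (faults so far: 4)
  step 4: ref 3 -> FAULT, evict 4, frames=[3,5] (faults so far: 5)
  step 5: ref 5 -> HIT, frames=[3,5] (faults so far: 5)
  step 6: ref 5 -> HIT, frames=[3,5] (faults so far: 5)
  step 7: ref 5 -> HIT, frames=[3,5] (faults so far: 5)
  step 8: ref 1 -> FAULT, evict 3, frames=[1,5] (faults so far: 6)
  step 9: ref 4 -> FAULT, evict 5, frames=[1,4] (faults so far: 7)
  step 10: ref 2 -> FAULT, evict 4, frames=[1,2] (faults so far: 8)
  step 11: ref 1 -> HIT, frames=[1,2] (faults so far: 8)
  Optimal total faults: 8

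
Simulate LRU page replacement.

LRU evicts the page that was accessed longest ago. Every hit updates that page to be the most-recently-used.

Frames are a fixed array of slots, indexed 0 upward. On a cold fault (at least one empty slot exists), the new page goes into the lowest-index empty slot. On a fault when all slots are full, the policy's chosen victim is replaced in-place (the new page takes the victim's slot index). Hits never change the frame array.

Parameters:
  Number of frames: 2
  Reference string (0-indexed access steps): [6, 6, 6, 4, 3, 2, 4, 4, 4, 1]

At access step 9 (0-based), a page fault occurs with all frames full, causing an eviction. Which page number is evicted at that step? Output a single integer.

Answer: 2

Derivation:
Step 0: ref 6 -> FAULT, frames=[6,-]
Step 1: ref 6 -> HIT, frames=[6,-]
Step 2: ref 6 -> HIT, frames=[6,-]
Step 3: ref 4 -> FAULT, frames=[6,4]
Step 4: ref 3 -> FAULT, evict 6, frames=[3,4]
Step 5: ref 2 -> FAULT, evict 4, frames=[3,2]
Step 6: ref 4 -> FAULT, evict 3, frames=[4,2]
Step 7: ref 4 -> HIT, frames=[4,2]
Step 8: ref 4 -> HIT, frames=[4,2]
Step 9: ref 1 -> FAULT, evict 2, frames=[4,1]
At step 9: evicted page 2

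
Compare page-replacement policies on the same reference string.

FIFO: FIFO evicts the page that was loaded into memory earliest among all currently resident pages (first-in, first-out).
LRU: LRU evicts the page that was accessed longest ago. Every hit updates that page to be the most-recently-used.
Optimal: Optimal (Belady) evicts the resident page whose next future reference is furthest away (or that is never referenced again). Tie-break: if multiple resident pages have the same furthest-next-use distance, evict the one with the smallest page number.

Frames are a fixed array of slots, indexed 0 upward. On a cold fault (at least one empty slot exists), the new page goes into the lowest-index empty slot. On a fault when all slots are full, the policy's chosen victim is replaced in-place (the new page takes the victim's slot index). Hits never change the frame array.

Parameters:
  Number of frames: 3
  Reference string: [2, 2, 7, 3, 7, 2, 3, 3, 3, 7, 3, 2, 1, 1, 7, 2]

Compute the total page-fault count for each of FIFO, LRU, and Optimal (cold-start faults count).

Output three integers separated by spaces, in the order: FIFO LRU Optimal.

Answer: 5 5 4

Derivation:
--- FIFO ---
  step 0: ref 2 -> FAULT, frames=[2,-,-] (faults so far: 1)
  step 1: ref 2 -> HIT, frames=[2,-,-] (faults so far: 1)
  step 2: ref 7 -> FAULT, frames=[2,7,-] (faults so far: 2)
  step 3: ref 3 -> FAULT, frames=[2,7,3] (faults so far: 3)
  step 4: ref 7 -> HIT, frames=[2,7,3] (faults so far: 3)
  step 5: ref 2 -> HIT, frames=[2,7,3] (faults so far: 3)
  step 6: ref 3 -> HIT, frames=[2,7,3] (faults so far: 3)
  step 7: ref 3 -> HIT, frames=[2,7,3] (faults so far: 3)
  step 8: ref 3 -> HIT, frames=[2,7,3] (faults so far: 3)
  step 9: ref 7 -> HIT, frames=[2,7,3] (faults so far: 3)
  step 10: ref 3 -> HIT, frames=[2,7,3] (faults so far: 3)
  step 11: ref 2 -> HIT, frames=[2,7,3] (faults so far: 3)
  step 12: ref 1 -> FAULT, evict 2, frames=[1,7,3] (faults so far: 4)
  step 13: ref 1 -> HIT, frames=[1,7,3] (faults so far: 4)
  step 14: ref 7 -> HIT, frames=[1,7,3] (faults so far: 4)
  step 15: ref 2 -> FAULT, evict 7, frames=[1,2,3] (faults so far: 5)
  FIFO total faults: 5
--- LRU ---
  step 0: ref 2 -> FAULT, frames=[2,-,-] (faults so far: 1)
  step 1: ref 2 -> HIT, frames=[2,-,-] (faults so far: 1)
  step 2: ref 7 -> FAULT, frames=[2,7,-] (faults so far: 2)
  step 3: ref 3 -> FAULT, frames=[2,7,3] (faults so far: 3)
  step 4: ref 7 -> HIT, frames=[2,7,3] (faults so far: 3)
  step 5: ref 2 -> HIT, frames=[2,7,3] (faults so far: 3)
  step 6: ref 3 -> HIT, frames=[2,7,3] (faults so far: 3)
  step 7: ref 3 -> HIT, frames=[2,7,3] (faults so far: 3)
  step 8: ref 3 -> HIT, frames=[2,7,3] (faults so far: 3)
  step 9: ref 7 -> HIT, frames=[2,7,3] (faults so far: 3)
  step 10: ref 3 -> HIT, frames=[2,7,3] (faults so far: 3)
  step 11: ref 2 -> HIT, frames=[2,7,3] (faults so far: 3)
  step 12: ref 1 -> FAULT, evict 7, frames=[2,1,3] (faults so far: 4)
  step 13: ref 1 -> HIT, frames=[2,1,3] (faults so far: 4)
  step 14: ref 7 -> FAULT, evict 3, frames=[2,1,7] (faults so far: 5)
  step 15: ref 2 -> HIT, frames=[2,1,7] (faults so far: 5)
  LRU total faults: 5
--- Optimal ---
  step 0: ref 2 -> FAULT, frames=[2,-,-] (faults so far: 1)
  step 1: ref 2 -> HIT, frames=[2,-,-] (faults so far: 1)
  step 2: ref 7 -> FAULT, frames=[2,7,-] (faults so far: 2)
  step 3: ref 3 -> FAULT, frames=[2,7,3] (faults so far: 3)
  step 4: ref 7 -> HIT, frames=[2,7,3] (faults so far: 3)
  step 5: ref 2 -> HIT, frames=[2,7,3] (faults so far: 3)
  step 6: ref 3 -> HIT, frames=[2,7,3] (faults so far: 3)
  step 7: ref 3 -> HIT, frames=[2,7,3] (faults so far: 3)
  step 8: ref 3 -> HIT, frames=[2,7,3] (faults so far: 3)
  step 9: ref 7 -> HIT, frames=[2,7,3] (faults so far: 3)
  step 10: ref 3 -> HIT, frames=[2,7,3] (faults so far: 3)
  step 11: ref 2 -> HIT, frames=[2,7,3] (faults so far: 3)
  step 12: ref 1 -> FAULT, evict 3, frames=[2,7,1] (faults so far: 4)
  step 13: ref 1 -> HIT, frames=[2,7,1] (faults so far: 4)
  step 14: ref 7 -> HIT, frames=[2,7,1] (faults so far: 4)
  step 15: ref 2 -> HIT, frames=[2,7,1] (faults so far: 4)
  Optimal total faults: 4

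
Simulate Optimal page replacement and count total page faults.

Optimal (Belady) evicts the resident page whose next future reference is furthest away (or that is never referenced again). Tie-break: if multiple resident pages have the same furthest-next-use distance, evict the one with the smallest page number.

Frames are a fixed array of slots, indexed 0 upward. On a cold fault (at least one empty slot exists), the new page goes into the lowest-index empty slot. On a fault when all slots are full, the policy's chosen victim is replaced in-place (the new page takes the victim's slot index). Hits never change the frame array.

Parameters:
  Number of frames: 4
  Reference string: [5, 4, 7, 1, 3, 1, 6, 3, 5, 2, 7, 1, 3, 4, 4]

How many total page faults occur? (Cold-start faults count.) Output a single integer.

Step 0: ref 5 → FAULT, frames=[5,-,-,-]
Step 1: ref 4 → FAULT, frames=[5,4,-,-]
Step 2: ref 7 → FAULT, frames=[5,4,7,-]
Step 3: ref 1 → FAULT, frames=[5,4,7,1]
Step 4: ref 3 → FAULT (evict 4), frames=[5,3,7,1]
Step 5: ref 1 → HIT, frames=[5,3,7,1]
Step 6: ref 6 → FAULT (evict 1), frames=[5,3,7,6]
Step 7: ref 3 → HIT, frames=[5,3,7,6]
Step 8: ref 5 → HIT, frames=[5,3,7,6]
Step 9: ref 2 → FAULT (evict 5), frames=[2,3,7,6]
Step 10: ref 7 → HIT, frames=[2,3,7,6]
Step 11: ref 1 → FAULT (evict 2), frames=[1,3,7,6]
Step 12: ref 3 → HIT, frames=[1,3,7,6]
Step 13: ref 4 → FAULT (evict 1), frames=[4,3,7,6]
Step 14: ref 4 → HIT, frames=[4,3,7,6]
Total faults: 9

Answer: 9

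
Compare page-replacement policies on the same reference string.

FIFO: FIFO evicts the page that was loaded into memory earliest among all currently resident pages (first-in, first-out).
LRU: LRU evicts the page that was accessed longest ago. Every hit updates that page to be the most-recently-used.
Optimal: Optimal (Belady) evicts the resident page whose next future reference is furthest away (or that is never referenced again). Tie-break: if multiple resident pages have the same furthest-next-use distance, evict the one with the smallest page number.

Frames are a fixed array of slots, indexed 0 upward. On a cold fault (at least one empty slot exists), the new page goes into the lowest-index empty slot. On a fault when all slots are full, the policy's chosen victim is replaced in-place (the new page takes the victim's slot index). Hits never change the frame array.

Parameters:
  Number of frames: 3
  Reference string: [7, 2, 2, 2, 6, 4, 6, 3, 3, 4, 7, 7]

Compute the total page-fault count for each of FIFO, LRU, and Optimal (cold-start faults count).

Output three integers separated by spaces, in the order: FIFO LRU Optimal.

Answer: 6 6 5

Derivation:
--- FIFO ---
  step 0: ref 7 -> FAULT, frames=[7,-,-] (faults so far: 1)
  step 1: ref 2 -> FAULT, frames=[7,2,-] (faults so far: 2)
  step 2: ref 2 -> HIT, frames=[7,2,-] (faults so far: 2)
  step 3: ref 2 -> HIT, frames=[7,2,-] (faults so far: 2)
  step 4: ref 6 -> FAULT, frames=[7,2,6] (faults so far: 3)
  step 5: ref 4 -> FAULT, evict 7, frames=[4,2,6] (faults so far: 4)
  step 6: ref 6 -> HIT, frames=[4,2,6] (faults so far: 4)
  step 7: ref 3 -> FAULT, evict 2, frames=[4,3,6] (faults so far: 5)
  step 8: ref 3 -> HIT, frames=[4,3,6] (faults so far: 5)
  step 9: ref 4 -> HIT, frames=[4,3,6] (faults so far: 5)
  step 10: ref 7 -> FAULT, evict 6, frames=[4,3,7] (faults so far: 6)
  step 11: ref 7 -> HIT, frames=[4,3,7] (faults so far: 6)
  FIFO total faults: 6
--- LRU ---
  step 0: ref 7 -> FAULT, frames=[7,-,-] (faults so far: 1)
  step 1: ref 2 -> FAULT, frames=[7,2,-] (faults so far: 2)
  step 2: ref 2 -> HIT, frames=[7,2,-] (faults so far: 2)
  step 3: ref 2 -> HIT, frames=[7,2,-] (faults so far: 2)
  step 4: ref 6 -> FAULT, frames=[7,2,6] (faults so far: 3)
  step 5: ref 4 -> FAULT, evict 7, frames=[4,2,6] (faults so far: 4)
  step 6: ref 6 -> HIT, frames=[4,2,6] (faults so far: 4)
  step 7: ref 3 -> FAULT, evict 2, frames=[4,3,6] (faults so far: 5)
  step 8: ref 3 -> HIT, frames=[4,3,6] (faults so far: 5)
  step 9: ref 4 -> HIT, frames=[4,3,6] (faults so far: 5)
  step 10: ref 7 -> FAULT, evict 6, frames=[4,3,7] (faults so far: 6)
  step 11: ref 7 -> HIT, frames=[4,3,7] (faults so far: 6)
  LRU total faults: 6
--- Optimal ---
  step 0: ref 7 -> FAULT, frames=[7,-,-] (faults so far: 1)
  step 1: ref 2 -> FAULT, frames=[7,2,-] (faults so far: 2)
  step 2: ref 2 -> HIT, frames=[7,2,-] (faults so far: 2)
  step 3: ref 2 -> HIT, frames=[7,2,-] (faults so far: 2)
  step 4: ref 6 -> FAULT, frames=[7,2,6] (faults so far: 3)
  step 5: ref 4 -> FAULT, evict 2, frames=[7,4,6] (faults so far: 4)
  step 6: ref 6 -> HIT, frames=[7,4,6] (faults so far: 4)
  step 7: ref 3 -> FAULT, evict 6, frames=[7,4,3] (faults so far: 5)
  step 8: ref 3 -> HIT, frames=[7,4,3] (faults so far: 5)
  step 9: ref 4 -> HIT, frames=[7,4,3] (faults so far: 5)
  step 10: ref 7 -> HIT, frames=[7,4,3] (faults so far: 5)
  step 11: ref 7 -> HIT, frames=[7,4,3] (faults so far: 5)
  Optimal total faults: 5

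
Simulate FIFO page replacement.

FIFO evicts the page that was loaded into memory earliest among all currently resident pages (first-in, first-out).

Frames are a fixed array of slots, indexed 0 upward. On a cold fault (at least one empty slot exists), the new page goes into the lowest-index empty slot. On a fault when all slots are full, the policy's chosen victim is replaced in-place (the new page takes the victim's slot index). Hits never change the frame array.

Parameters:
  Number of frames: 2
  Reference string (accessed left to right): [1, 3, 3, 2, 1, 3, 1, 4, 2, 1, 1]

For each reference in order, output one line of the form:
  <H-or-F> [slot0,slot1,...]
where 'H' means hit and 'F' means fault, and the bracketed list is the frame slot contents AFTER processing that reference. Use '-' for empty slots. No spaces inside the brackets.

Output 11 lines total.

F [1,-]
F [1,3]
H [1,3]
F [2,3]
F [2,1]
F [3,1]
H [3,1]
F [3,4]
F [2,4]
F [2,1]
H [2,1]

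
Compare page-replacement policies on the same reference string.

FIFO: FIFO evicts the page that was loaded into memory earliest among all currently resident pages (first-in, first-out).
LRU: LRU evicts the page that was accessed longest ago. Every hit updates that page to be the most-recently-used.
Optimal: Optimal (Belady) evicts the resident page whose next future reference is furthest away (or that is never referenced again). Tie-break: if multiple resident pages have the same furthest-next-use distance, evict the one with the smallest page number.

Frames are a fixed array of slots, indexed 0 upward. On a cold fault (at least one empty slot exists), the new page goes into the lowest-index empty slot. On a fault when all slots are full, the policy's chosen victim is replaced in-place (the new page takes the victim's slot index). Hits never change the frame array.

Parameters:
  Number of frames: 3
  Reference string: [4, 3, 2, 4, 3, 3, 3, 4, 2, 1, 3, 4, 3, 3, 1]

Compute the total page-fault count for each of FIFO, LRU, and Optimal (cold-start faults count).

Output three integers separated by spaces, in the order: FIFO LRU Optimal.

--- FIFO ---
  step 0: ref 4 -> FAULT, frames=[4,-,-] (faults so far: 1)
  step 1: ref 3 -> FAULT, frames=[4,3,-] (faults so far: 2)
  step 2: ref 2 -> FAULT, frames=[4,3,2] (faults so far: 3)
  step 3: ref 4 -> HIT, frames=[4,3,2] (faults so far: 3)
  step 4: ref 3 -> HIT, frames=[4,3,2] (faults so far: 3)
  step 5: ref 3 -> HIT, frames=[4,3,2] (faults so far: 3)
  step 6: ref 3 -> HIT, frames=[4,3,2] (faults so far: 3)
  step 7: ref 4 -> HIT, frames=[4,3,2] (faults so far: 3)
  step 8: ref 2 -> HIT, frames=[4,3,2] (faults so far: 3)
  step 9: ref 1 -> FAULT, evict 4, frames=[1,3,2] (faults so far: 4)
  step 10: ref 3 -> HIT, frames=[1,3,2] (faults so far: 4)
  step 11: ref 4 -> FAULT, evict 3, frames=[1,4,2] (faults so far: 5)
  step 12: ref 3 -> FAULT, evict 2, frames=[1,4,3] (faults so far: 6)
  step 13: ref 3 -> HIT, frames=[1,4,3] (faults so far: 6)
  step 14: ref 1 -> HIT, frames=[1,4,3] (faults so far: 6)
  FIFO total faults: 6
--- LRU ---
  step 0: ref 4 -> FAULT, frames=[4,-,-] (faults so far: 1)
  step 1: ref 3 -> FAULT, frames=[4,3,-] (faults so far: 2)
  step 2: ref 2 -> FAULT, frames=[4,3,2] (faults so far: 3)
  step 3: ref 4 -> HIT, frames=[4,3,2] (faults so far: 3)
  step 4: ref 3 -> HIT, frames=[4,3,2] (faults so far: 3)
  step 5: ref 3 -> HIT, frames=[4,3,2] (faults so far: 3)
  step 6: ref 3 -> HIT, frames=[4,3,2] (faults so far: 3)
  step 7: ref 4 -> HIT, frames=[4,3,2] (faults so far: 3)
  step 8: ref 2 -> HIT, frames=[4,3,2] (faults so far: 3)
  step 9: ref 1 -> FAULT, evict 3, frames=[4,1,2] (faults so far: 4)
  step 10: ref 3 -> FAULT, evict 4, frames=[3,1,2] (faults so far: 5)
  step 11: ref 4 -> FAULT, evict 2, frames=[3,1,4] (faults so far: 6)
  step 12: ref 3 -> HIT, frames=[3,1,4] (faults so far: 6)
  step 13: ref 3 -> HIT, frames=[3,1,4] (faults so far: 6)
  step 14: ref 1 -> HIT, frames=[3,1,4] (faults so far: 6)
  LRU total faults: 6
--- Optimal ---
  step 0: ref 4 -> FAULT, frames=[4,-,-] (faults so far: 1)
  step 1: ref 3 -> FAULT, frames=[4,3,-] (faults so far: 2)
  step 2: ref 2 -> FAULT, frames=[4,3,2] (faults so far: 3)
  step 3: ref 4 -> HIT, frames=[4,3,2] (faults so far: 3)
  step 4: ref 3 -> HIT, frames=[4,3,2] (faults so far: 3)
  step 5: ref 3 -> HIT, frames=[4,3,2] (faults so far: 3)
  step 6: ref 3 -> HIT, frames=[4,3,2] (faults so far: 3)
  step 7: ref 4 -> HIT, frames=[4,3,2] (faults so far: 3)
  step 8: ref 2 -> HIT, frames=[4,3,2] (faults so far: 3)
  step 9: ref 1 -> FAULT, evict 2, frames=[4,3,1] (faults so far: 4)
  step 10: ref 3 -> HIT, frames=[4,3,1] (faults so far: 4)
  step 11: ref 4 -> HIT, frames=[4,3,1] (faults so far: 4)
  step 12: ref 3 -> HIT, frames=[4,3,1] (faults so far: 4)
  step 13: ref 3 -> HIT, frames=[4,3,1] (faults so far: 4)
  step 14: ref 1 -> HIT, frames=[4,3,1] (faults so far: 4)
  Optimal total faults: 4

Answer: 6 6 4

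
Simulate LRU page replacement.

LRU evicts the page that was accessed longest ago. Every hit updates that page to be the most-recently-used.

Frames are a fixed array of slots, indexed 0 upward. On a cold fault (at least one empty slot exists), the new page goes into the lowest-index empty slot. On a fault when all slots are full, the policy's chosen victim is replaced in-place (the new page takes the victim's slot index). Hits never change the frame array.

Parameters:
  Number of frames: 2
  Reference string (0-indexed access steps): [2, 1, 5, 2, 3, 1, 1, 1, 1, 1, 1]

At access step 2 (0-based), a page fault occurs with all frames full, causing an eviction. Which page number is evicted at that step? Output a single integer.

Answer: 2

Derivation:
Step 0: ref 2 -> FAULT, frames=[2,-]
Step 1: ref 1 -> FAULT, frames=[2,1]
Step 2: ref 5 -> FAULT, evict 2, frames=[5,1]
At step 2: evicted page 2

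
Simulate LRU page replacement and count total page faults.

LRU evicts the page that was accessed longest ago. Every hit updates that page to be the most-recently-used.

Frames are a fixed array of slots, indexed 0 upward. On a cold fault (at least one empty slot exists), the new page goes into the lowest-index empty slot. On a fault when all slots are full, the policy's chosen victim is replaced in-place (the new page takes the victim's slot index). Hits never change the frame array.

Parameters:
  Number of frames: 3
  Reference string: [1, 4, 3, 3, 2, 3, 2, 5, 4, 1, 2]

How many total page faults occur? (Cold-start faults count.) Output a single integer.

Step 0: ref 1 → FAULT, frames=[1,-,-]
Step 1: ref 4 → FAULT, frames=[1,4,-]
Step 2: ref 3 → FAULT, frames=[1,4,3]
Step 3: ref 3 → HIT, frames=[1,4,3]
Step 4: ref 2 → FAULT (evict 1), frames=[2,4,3]
Step 5: ref 3 → HIT, frames=[2,4,3]
Step 6: ref 2 → HIT, frames=[2,4,3]
Step 7: ref 5 → FAULT (evict 4), frames=[2,5,3]
Step 8: ref 4 → FAULT (evict 3), frames=[2,5,4]
Step 9: ref 1 → FAULT (evict 2), frames=[1,5,4]
Step 10: ref 2 → FAULT (evict 5), frames=[1,2,4]
Total faults: 8

Answer: 8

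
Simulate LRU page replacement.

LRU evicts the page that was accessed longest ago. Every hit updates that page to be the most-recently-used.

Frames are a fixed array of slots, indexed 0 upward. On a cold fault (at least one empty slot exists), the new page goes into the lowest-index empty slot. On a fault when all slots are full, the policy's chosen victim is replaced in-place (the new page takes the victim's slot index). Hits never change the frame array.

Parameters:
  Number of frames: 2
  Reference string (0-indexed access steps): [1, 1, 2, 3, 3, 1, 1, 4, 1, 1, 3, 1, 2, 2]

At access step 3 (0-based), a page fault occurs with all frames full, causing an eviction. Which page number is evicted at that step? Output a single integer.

Answer: 1

Derivation:
Step 0: ref 1 -> FAULT, frames=[1,-]
Step 1: ref 1 -> HIT, frames=[1,-]
Step 2: ref 2 -> FAULT, frames=[1,2]
Step 3: ref 3 -> FAULT, evict 1, frames=[3,2]
At step 3: evicted page 1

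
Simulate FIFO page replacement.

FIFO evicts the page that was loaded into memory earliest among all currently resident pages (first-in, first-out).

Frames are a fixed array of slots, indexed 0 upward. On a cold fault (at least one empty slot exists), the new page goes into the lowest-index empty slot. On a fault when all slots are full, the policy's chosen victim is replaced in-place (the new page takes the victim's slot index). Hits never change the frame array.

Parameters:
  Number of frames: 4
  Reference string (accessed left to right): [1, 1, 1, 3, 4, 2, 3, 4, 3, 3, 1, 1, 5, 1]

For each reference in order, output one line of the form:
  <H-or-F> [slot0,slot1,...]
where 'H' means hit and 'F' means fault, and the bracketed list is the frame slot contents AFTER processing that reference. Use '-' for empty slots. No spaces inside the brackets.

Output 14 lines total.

F [1,-,-,-]
H [1,-,-,-]
H [1,-,-,-]
F [1,3,-,-]
F [1,3,4,-]
F [1,3,4,2]
H [1,3,4,2]
H [1,3,4,2]
H [1,3,4,2]
H [1,3,4,2]
H [1,3,4,2]
H [1,3,4,2]
F [5,3,4,2]
F [5,1,4,2]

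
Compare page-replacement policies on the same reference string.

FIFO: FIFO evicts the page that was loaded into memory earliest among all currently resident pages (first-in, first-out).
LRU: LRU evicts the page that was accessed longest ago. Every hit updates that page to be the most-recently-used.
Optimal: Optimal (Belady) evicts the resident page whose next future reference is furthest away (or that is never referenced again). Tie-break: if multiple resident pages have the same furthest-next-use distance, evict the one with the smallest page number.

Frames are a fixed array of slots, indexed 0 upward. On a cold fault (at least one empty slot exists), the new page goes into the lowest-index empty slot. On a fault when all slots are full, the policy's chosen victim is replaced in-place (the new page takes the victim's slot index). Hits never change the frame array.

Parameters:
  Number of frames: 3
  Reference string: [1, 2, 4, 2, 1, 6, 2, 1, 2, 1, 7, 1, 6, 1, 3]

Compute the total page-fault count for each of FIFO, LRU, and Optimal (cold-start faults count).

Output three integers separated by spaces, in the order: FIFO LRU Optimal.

Answer: 10 7 6

Derivation:
--- FIFO ---
  step 0: ref 1 -> FAULT, frames=[1,-,-] (faults so far: 1)
  step 1: ref 2 -> FAULT, frames=[1,2,-] (faults so far: 2)
  step 2: ref 4 -> FAULT, frames=[1,2,4] (faults so far: 3)
  step 3: ref 2 -> HIT, frames=[1,2,4] (faults so far: 3)
  step 4: ref 1 -> HIT, frames=[1,2,4] (faults so far: 3)
  step 5: ref 6 -> FAULT, evict 1, frames=[6,2,4] (faults so far: 4)
  step 6: ref 2 -> HIT, frames=[6,2,4] (faults so far: 4)
  step 7: ref 1 -> FAULT, evict 2, frames=[6,1,4] (faults so far: 5)
  step 8: ref 2 -> FAULT, evict 4, frames=[6,1,2] (faults so far: 6)
  step 9: ref 1 -> HIT, frames=[6,1,2] (faults so far: 6)
  step 10: ref 7 -> FAULT, evict 6, frames=[7,1,2] (faults so far: 7)
  step 11: ref 1 -> HIT, frames=[7,1,2] (faults so far: 7)
  step 12: ref 6 -> FAULT, evict 1, frames=[7,6,2] (faults so far: 8)
  step 13: ref 1 -> FAULT, evict 2, frames=[7,6,1] (faults so far: 9)
  step 14: ref 3 -> FAULT, evict 7, frames=[3,6,1] (faults so far: 10)
  FIFO total faults: 10
--- LRU ---
  step 0: ref 1 -> FAULT, frames=[1,-,-] (faults so far: 1)
  step 1: ref 2 -> FAULT, frames=[1,2,-] (faults so far: 2)
  step 2: ref 4 -> FAULT, frames=[1,2,4] (faults so far: 3)
  step 3: ref 2 -> HIT, frames=[1,2,4] (faults so far: 3)
  step 4: ref 1 -> HIT, frames=[1,2,4] (faults so far: 3)
  step 5: ref 6 -> FAULT, evict 4, frames=[1,2,6] (faults so far: 4)
  step 6: ref 2 -> HIT, frames=[1,2,6] (faults so far: 4)
  step 7: ref 1 -> HIT, frames=[1,2,6] (faults so far: 4)
  step 8: ref 2 -> HIT, frames=[1,2,6] (faults so far: 4)
  step 9: ref 1 -> HIT, frames=[1,2,6] (faults so far: 4)
  step 10: ref 7 -> FAULT, evict 6, frames=[1,2,7] (faults so far: 5)
  step 11: ref 1 -> HIT, frames=[1,2,7] (faults so far: 5)
  step 12: ref 6 -> FAULT, evict 2, frames=[1,6,7] (faults so far: 6)
  step 13: ref 1 -> HIT, frames=[1,6,7] (faults so far: 6)
  step 14: ref 3 -> FAULT, evict 7, frames=[1,6,3] (faults so far: 7)
  LRU total faults: 7
--- Optimal ---
  step 0: ref 1 -> FAULT, frames=[1,-,-] (faults so far: 1)
  step 1: ref 2 -> FAULT, frames=[1,2,-] (faults so far: 2)
  step 2: ref 4 -> FAULT, frames=[1,2,4] (faults so far: 3)
  step 3: ref 2 -> HIT, frames=[1,2,4] (faults so far: 3)
  step 4: ref 1 -> HIT, frames=[1,2,4] (faults so far: 3)
  step 5: ref 6 -> FAULT, evict 4, frames=[1,2,6] (faults so far: 4)
  step 6: ref 2 -> HIT, frames=[1,2,6] (faults so far: 4)
  step 7: ref 1 -> HIT, frames=[1,2,6] (faults so far: 4)
  step 8: ref 2 -> HIT, frames=[1,2,6] (faults so far: 4)
  step 9: ref 1 -> HIT, frames=[1,2,6] (faults so far: 4)
  step 10: ref 7 -> FAULT, evict 2, frames=[1,7,6] (faults so far: 5)
  step 11: ref 1 -> HIT, frames=[1,7,6] (faults so far: 5)
  step 12: ref 6 -> HIT, frames=[1,7,6] (faults so far: 5)
  step 13: ref 1 -> HIT, frames=[1,7,6] (faults so far: 5)
  step 14: ref 3 -> FAULT, evict 1, frames=[3,7,6] (faults so far: 6)
  Optimal total faults: 6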